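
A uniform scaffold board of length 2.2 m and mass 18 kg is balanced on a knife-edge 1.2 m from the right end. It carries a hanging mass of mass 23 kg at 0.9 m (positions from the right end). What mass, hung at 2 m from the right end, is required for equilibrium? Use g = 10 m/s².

Take moments about the knife-edge (at 1.2 m from the right end).
Beam weight: 18 × 10 = 180 N down at 1.1 m → arm 0.1 m, τ = 180 × 0.1 = 18 N·m clockwise.
Hanging mass: 23 × 10 = 230 N down at 0.9 m → arm 0.3 m, τ = 230 × 0.3 = 69 N·m clockwise.
Net moment of known loads = 87 N·m clockwise.
An unknown mass m at 2 m has arm 0.8 m; its moment is m·g·0.8 counterclockwise.
Balancing moments: m × 10 × 0.8 = 87, giving m = 87 / (10 × 0.8) = 10.9 kg.

m ≈ 10.9 kg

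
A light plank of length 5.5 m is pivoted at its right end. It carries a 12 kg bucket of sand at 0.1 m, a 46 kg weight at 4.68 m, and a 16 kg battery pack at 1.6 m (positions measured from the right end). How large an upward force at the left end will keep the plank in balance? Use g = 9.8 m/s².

Take moments about the right end.
Bucket of sand: 12 × 9.8 = 117.6 N down at 0.1 m → arm 0.1 m, τ = 117.6 × 0.1 = 11.76 N·m counterclockwise.
Weight: 46 × 9.8 = 450.8 N down at 4.68 m → arm 4.68 m, τ = 450.8 × 4.68 = 2110 N·m counterclockwise.
Battery pack: 16 × 9.8 = 156.8 N down at 1.6 m → arm 1.6 m, τ = 156.8 × 1.6 = 250.9 N·m counterclockwise.
Net moment of the loads = 2373 N·m counterclockwise.
The upward force F acts at the left end, arm 5.5 m, giving F × 5.5 clockwise.
Setting net torque to zero: F × 5.5 = 2373 → F = 2373 / 5.5 = 431 N.

F ≈ 431 N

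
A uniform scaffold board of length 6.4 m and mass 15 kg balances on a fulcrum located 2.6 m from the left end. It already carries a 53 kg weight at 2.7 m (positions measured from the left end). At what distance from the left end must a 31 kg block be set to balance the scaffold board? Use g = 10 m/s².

x ≈ 2.14 m from the left end

Choose the fulcrum (at 2.6 m from the left end) as the axis so the support reaction has zero arm there.
Beam weight: 15 × 10 = 150 N down at 3.2 m → arm 0.6 m, τ = 150 × 0.6 = 90 N·m clockwise.
Weight: 53 × 10 = 530 N down at 2.7 m → arm 0.1 m, τ = 530 × 0.1 = 53 N·m clockwise.
Net moment of existing loads = 143 N·m clockwise.
The block weighs 31 × 10 = 310 N and must supply an equal counterclockwise moment, so its lever arm about the fulcrum is 143 / 310 = 0.461 m.
That puts it at 2.6 − 0.461 = 2.14 m from the left end.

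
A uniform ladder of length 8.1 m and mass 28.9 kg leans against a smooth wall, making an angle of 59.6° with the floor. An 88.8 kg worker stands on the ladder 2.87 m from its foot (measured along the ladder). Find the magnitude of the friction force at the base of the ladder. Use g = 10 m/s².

Take moments about the foot of the ladder.
Ladder weight 28.9×10 = 289 N acts at 4.05 m along the ladder; its horizontal arm is 4.05·cos59.6° = 2.049 m → τ = 592.2 N·m clockwise.
Worker: 88.8×10 = 888 N at 2.87 m → arm 1.452 m → τ = 1289 N·m clockwise.
Wall normal N acts horizontally at the top; its moment arm is the height L sinθ = 8.1·sin59.6° = 6.986 m, counterclockwise.
Balancing moments: N × 6.986 = 1881, giving N = 269 N.
ΣFx = 0: friction at the foot balances the wall's push, so f = N_wall = 269 N.

f ≈ 269 N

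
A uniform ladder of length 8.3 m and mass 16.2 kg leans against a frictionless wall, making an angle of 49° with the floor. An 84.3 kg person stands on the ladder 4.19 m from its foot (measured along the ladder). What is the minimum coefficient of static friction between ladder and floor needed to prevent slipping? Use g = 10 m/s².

Choose the foot of the ladder as the axis so the floor normal and friction both act there and drop out.
Ladder weight 16.2×10 = 162 N acts at 4.15 m along the ladder; its horizontal arm is 4.15·cos49° = 2.723 m → τ = 441.1 N·m clockwise.
Person: 84.3×10 = 843 N at 4.19 m → arm 2.749 m → τ = 2317 N·m clockwise.
Wall normal N acts horizontally at the top; its moment arm is the height L sinθ = 8.3·sin49° = 6.264 m, counterclockwise.
Setting net torque to zero: N × 6.264 = 2758 → N = 440.3 N.
ΣFx = 0 ⇒ f = N_wall = 440.3 N. ΣFy = 0 ⇒ N_floor = 1005 N.
μ_min = f / N_floor = 440.3 / 1005 = 0.438.

μ_min ≈ 0.438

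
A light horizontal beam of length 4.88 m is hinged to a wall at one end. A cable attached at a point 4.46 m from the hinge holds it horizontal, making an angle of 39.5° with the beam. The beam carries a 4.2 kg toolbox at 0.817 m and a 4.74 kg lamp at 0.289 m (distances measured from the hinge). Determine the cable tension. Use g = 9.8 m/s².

T ≈ 16.6 N

About the hinge:
Toolbox: 4.2 × 9.8 = 41.16 N down at 0.817 m → arm 0.817 m, τ = 41.16 × 0.817 = 33.63 N·m clockwise.
Lamp: 4.74 × 9.8 = 46.45 N down at 0.289 m → arm 0.289 m, τ = 46.45 × 0.289 = 13.42 N·m clockwise.
Total clockwise load moment = 47.05 N·m.
The cable tension T acts at 4.46 m; only its component perpendicular to the beam, T sinθ, produces torque. sin 39.5° = 0.6361.
Στ = 0 ⇒ T × 4.46 × 0.6361 = 47.05 ⇒ T = 47.05 / 2.837 = 16.6 N.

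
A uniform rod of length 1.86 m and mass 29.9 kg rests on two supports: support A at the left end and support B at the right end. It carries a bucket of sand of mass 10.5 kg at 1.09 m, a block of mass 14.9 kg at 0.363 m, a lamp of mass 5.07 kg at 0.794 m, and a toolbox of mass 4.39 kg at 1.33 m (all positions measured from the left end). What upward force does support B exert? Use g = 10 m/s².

Choose support A as the axis so its reaction then has zero moment arm.
Beam weight: 29.9 × 10 = 299 N down at 0.93 m → arm 0.93 m, τ = 299 × 0.93 = 278.1 N·m clockwise.
Bucket of sand: 10.5 × 10 = 105 N down at 1.09 m → arm 1.09 m, τ = 105 × 1.09 = 114.5 N·m clockwise.
Block: 14.9 × 10 = 149 N down at 0.363 m → arm 0.363 m, τ = 149 × 0.363 = 54.09 N·m clockwise.
Lamp: 5.07 × 10 = 50.7 N down at 0.794 m → arm 0.794 m, τ = 50.7 × 0.794 = 40.26 N·m clockwise.
Toolbox: 4.39 × 10 = 43.9 N down at 1.33 m → arm 1.33 m, τ = 43.9 × 1.33 = 58.39 N·m clockwise.
Net load moment about support A = 545.3 N·m clockwise.
Reaction R at support B is upward at 1.86 m, arm 1.86 m → moment R × 1.86 counterclockwise.
Balancing moments: R × 1.86 = 545.3, giving R = 293 N.

R_B ≈ 293 N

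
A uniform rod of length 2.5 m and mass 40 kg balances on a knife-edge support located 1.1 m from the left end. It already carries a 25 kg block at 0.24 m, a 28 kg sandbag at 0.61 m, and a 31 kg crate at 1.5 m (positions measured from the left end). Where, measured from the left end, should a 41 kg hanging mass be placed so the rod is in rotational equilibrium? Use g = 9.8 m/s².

x ≈ 1.51 m from the left end

Sum moments about the knife-edge support (at 1.1 m from the left end) (the support reaction has zero arm there).
Beam weight: 40 × 9.8 = 392 N down at 1.25 m → arm 0.15 m, τ = 392 × 0.15 = 58.8 N·m clockwise.
Block: 25 × 9.8 = 245 N down at 0.24 m → arm 0.86 m, τ = 245 × 0.86 = 210.7 N·m counterclockwise.
Sandbag: 28 × 9.8 = 274.4 N down at 0.61 m → arm 0.49 m, τ = 274.4 × 0.49 = 134.5 N·m counterclockwise.
Crate: 31 × 9.8 = 303.8 N down at 1.5 m → arm 0.4 m, τ = 303.8 × 0.4 = 121.5 N·m clockwise.
Net moment of existing loads = 164.9 N·m counterclockwise.
The hanging mass weighs 41 × 9.8 = 401.8 N and must supply an equal clockwise moment, so its lever arm about the knife-edge support is 164.9 / 401.8 = 0.41 m.
That puts it at 1.1 + 0.41 = 1.51 m from the left end.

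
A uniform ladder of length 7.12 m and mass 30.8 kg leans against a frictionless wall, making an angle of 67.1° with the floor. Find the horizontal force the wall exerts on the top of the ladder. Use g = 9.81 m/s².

N_wall ≈ 63.8 N

Take moments about the foot of the ladder.
Ladder weight 30.8×9.81 = 302.1 N acts at 3.56 m along the ladder; its horizontal arm is 3.56·cos67.1° = 1.385 m → τ = 418.4 N·m clockwise.
Wall normal N acts horizontally at the top; its moment arm is the height L sinθ = 7.12·sin67.1° = 6.559 m, counterclockwise.
Setting net torque to zero: N × 6.559 = 418.4 → N = 63.8 N.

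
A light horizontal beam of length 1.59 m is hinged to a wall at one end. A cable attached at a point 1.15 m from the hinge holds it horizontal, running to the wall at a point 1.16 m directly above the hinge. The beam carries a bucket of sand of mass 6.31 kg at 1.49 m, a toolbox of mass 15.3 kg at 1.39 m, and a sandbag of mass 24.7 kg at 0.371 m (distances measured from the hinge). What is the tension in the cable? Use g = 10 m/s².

Choose the hinge as the axis so the unknown hinge reaction has zero arm there.
Bucket of sand: 6.31 × 10 = 63.1 N down at 1.49 m → arm 1.49 m, τ = 63.1 × 1.49 = 94.02 N·m clockwise.
Toolbox: 15.3 × 10 = 153 N down at 1.39 m → arm 1.39 m, τ = 153 × 1.39 = 212.7 N·m clockwise.
Sandbag: 24.7 × 10 = 247 N down at 0.371 m → arm 0.371 m, τ = 247 × 0.371 = 91.64 N·m clockwise.
Total clockwise load moment = 398.4 N·m.
The cable tension T acts at 1.15 m; only its component perpendicular to the beam, T sinθ, produces torque. sinθ = h/√(h²+d²) = 1.16/√(1.16²+1.15²) = 0.7102.
Balancing moments: T × 1.15 × 0.7102 = 398.4, giving T = 398.4 / 0.8167 = 488 N.

T ≈ 488 N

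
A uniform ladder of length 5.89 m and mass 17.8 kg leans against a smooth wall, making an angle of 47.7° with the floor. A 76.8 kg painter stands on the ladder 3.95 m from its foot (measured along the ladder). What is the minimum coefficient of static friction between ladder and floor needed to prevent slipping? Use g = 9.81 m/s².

μ_min ≈ 0.581

Take moments about the foot of the ladder.
Ladder weight 17.8×9.81 = 174.6 N acts at 2.945 m along the ladder; its horizontal arm is 2.945·cos47.7° = 1.982 m → τ = 346.1 N·m clockwise.
Painter: 76.8×9.81 = 753.4 N at 3.95 m → arm 2.658 m → τ = 2003 N·m clockwise.
Wall normal N acts horizontally at the top; its moment arm is the height L sinθ = 5.89·sin47.7° = 4.356 m, counterclockwise.
For rotational equilibrium, N × 4.356 = 2349, so N = 539.3 N.
ΣFx = 0 ⇒ f = N_wall = 539.3 N. ΣFy = 0 ⇒ N_floor = 928 N.
μ_min = f / N_floor = 539.3 / 928 = 0.581.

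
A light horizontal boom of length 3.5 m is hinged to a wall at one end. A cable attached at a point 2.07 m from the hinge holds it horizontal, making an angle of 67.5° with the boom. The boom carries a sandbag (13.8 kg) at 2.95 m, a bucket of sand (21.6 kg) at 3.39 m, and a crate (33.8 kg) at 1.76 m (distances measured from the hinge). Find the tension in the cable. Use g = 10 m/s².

Take moments about the hinge.
Sandbag: 13.8 × 10 = 138 N down at 2.95 m → arm 2.95 m, τ = 138 × 2.95 = 407.1 N·m clockwise.
Bucket of sand: 21.6 × 10 = 216 N down at 3.39 m → arm 3.39 m, τ = 216 × 3.39 = 732.2 N·m clockwise.
Crate: 33.8 × 10 = 338 N down at 1.76 m → arm 1.76 m, τ = 338 × 1.76 = 594.9 N·m clockwise.
Total clockwise load moment = 1734 N·m.
The cable tension T acts at 2.07 m; only its component perpendicular to the boom, T sinθ, produces torque. sin 67.5° = 0.9239.
Balancing moments: T × 2.07 × 0.9239 = 1734, giving T = 1734 / 1.912 = 907 N.

T ≈ 907 N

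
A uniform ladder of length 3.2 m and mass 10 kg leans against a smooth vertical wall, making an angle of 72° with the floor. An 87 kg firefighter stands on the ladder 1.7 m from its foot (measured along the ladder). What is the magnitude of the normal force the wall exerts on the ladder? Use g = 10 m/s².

N_wall ≈ 166 N

Taking torques about the foot of the ladder:
Ladder weight 10×10 = 100 N acts at 1.6 m along the ladder; its horizontal arm is 1.6·cos72° = 0.4944 m → τ = 49.44 N·m clockwise.
Firefighter: 87×10 = 870 N at 1.7 m → arm 0.5253 m → τ = 457 N·m clockwise.
Wall normal N acts horizontally at the top; its moment arm is the height L sinθ = 3.2·sin72° = 3.043 m, counterclockwise.
Στ = 0 ⇒ N × 3.043 = 506.4 ⇒ N = 166 N.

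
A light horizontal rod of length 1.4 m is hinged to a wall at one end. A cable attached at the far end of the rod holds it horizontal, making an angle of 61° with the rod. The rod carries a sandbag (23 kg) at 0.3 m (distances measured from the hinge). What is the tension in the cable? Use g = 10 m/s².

T ≈ 56.4 N

Choose the hinge as the axis so the unknown hinge reaction has zero arm there.
Sandbag: 23 × 10 = 230 N down at 0.3 m → arm 0.3 m, τ = 230 × 0.3 = 69 N·m clockwise.
Total clockwise load moment = 69 N·m.
The cable tension T acts at 1.4 m; only its component perpendicular to the rod, T sinθ, produces torque. sin 61° = 0.8746.
Balancing moments: T × 1.4 × 0.8746 = 69, giving T = 69 / 1.224 = 56.4 N.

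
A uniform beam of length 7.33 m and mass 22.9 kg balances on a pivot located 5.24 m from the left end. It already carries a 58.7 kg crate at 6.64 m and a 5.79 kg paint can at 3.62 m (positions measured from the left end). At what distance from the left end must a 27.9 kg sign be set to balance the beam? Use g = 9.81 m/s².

x ≈ 3.92 m from the left end

Sum moments about the pivot (at 5.24 m from the left end) (the support reaction has zero arm there).
Beam weight: 22.9 × 9.81 = 224.6 N down at 3.665 m → arm 1.575 m, τ = 224.6 × 1.575 = 353.7 N·m counterclockwise.
Crate: 58.7 × 9.81 = 575.8 N down at 6.64 m → arm 1.4 m, τ = 575.8 × 1.4 = 806.1 N·m clockwise.
Paint can: 5.79 × 9.81 = 56.8 N down at 3.62 m → arm 1.62 m, τ = 56.8 × 1.62 = 92.02 N·m counterclockwise.
Net moment of existing loads = 360.4 N·m clockwise.
The sign weighs 27.9 × 9.81 = 273.7 N and must supply an equal counterclockwise moment, so its lever arm about the pivot is 360.4 / 273.7 = 1.32 m.
That puts it at 5.24 − 1.32 = 3.92 m from the left end.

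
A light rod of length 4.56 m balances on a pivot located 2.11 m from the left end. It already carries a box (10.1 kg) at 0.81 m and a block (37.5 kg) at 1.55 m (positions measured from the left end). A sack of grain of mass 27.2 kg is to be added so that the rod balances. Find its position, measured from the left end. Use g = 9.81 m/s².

x ≈ 3.36 m from the left end

Take moments about the pivot (at 2.11 m from the left end).
Box: 10.1 × 9.81 = 99.08 N down at 0.81 m → arm 1.3 m, τ = 99.08 × 1.3 = 128.8 N·m counterclockwise.
Block: 37.5 × 9.81 = 367.9 N down at 1.55 m → arm 0.56 m, τ = 367.9 × 0.56 = 206 N·m counterclockwise.
Net moment of existing loads = 334.8 N·m counterclockwise.
The sack of grain weighs 27.2 × 9.81 = 266.8 N and must supply an equal clockwise moment, so its lever arm about the pivot is 334.8 / 266.8 = 1.25 m.
That puts it at 2.11 + 1.25 = 3.36 m from the left end.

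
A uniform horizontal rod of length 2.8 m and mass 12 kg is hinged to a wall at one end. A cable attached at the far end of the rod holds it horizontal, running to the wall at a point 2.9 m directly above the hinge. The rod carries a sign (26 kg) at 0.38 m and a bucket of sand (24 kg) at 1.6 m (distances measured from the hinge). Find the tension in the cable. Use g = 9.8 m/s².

T ≈ 317 N

Choose the hinge as the axis so the unknown hinge reaction has zero arm there.
Beam weight: 12 × 9.8 = 117.6 N down at 1.4 m → arm 1.4 m, τ = 117.6 × 1.4 = 164.6 N·m clockwise.
Sign: 26 × 9.8 = 254.8 N down at 0.38 m → arm 0.38 m, τ = 254.8 × 0.38 = 96.82 N·m clockwise.
Bucket of sand: 24 × 9.8 = 235.2 N down at 1.6 m → arm 1.6 m, τ = 235.2 × 1.6 = 376.3 N·m clockwise.
Total clockwise load moment = 637.7 N·m.
The cable tension T acts at 2.8 m; only its component perpendicular to the rod, T sinθ, produces torque. sinθ = h/√(h²+d²) = 2.9/√(2.9²+2.8²) = 0.7194.
For rotational equilibrium, T × 2.8 × 0.7194 = 637.7, so T = 637.7 / 2.014 = 317 N.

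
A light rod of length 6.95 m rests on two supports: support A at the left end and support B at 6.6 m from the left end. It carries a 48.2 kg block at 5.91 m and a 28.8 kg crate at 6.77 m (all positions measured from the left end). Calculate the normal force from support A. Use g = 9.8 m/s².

Taking torques about support B:
Block: 48.2 × 9.8 = 472.4 N down at 5.91 m → arm 0.69 m, τ = 472.4 × 0.69 = 326 N·m counterclockwise.
Crate: 28.8 × 9.8 = 282.2 N down at 6.77 m → arm 0.17 m, τ = 282.2 × 0.17 = 47.97 N·m clockwise.
Net load moment about support B = 278 N·m counterclockwise.
Reaction R at support A is upward at 0 m, arm 6.6 m → moment R × 6.6 clockwise.
Στ = 0 ⇒ R × 6.6 = 278 ⇒ R = 42.1 N.

R_A ≈ 42.1 N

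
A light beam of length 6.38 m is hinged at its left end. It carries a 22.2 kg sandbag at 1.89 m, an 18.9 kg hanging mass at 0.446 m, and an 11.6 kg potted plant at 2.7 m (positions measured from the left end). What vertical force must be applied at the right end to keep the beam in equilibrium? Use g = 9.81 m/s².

Choose the left end as the axis so the unknown pivot reaction has zero arm there.
Sandbag: 22.2 × 9.81 = 217.8 N down at 1.89 m → arm 1.89 m, τ = 217.8 × 1.89 = 411.6 N·m clockwise.
Hanging mass: 18.9 × 9.81 = 185.4 N down at 0.446 m → arm 0.446 m, τ = 185.4 × 0.446 = 82.69 N·m clockwise.
Potted plant: 11.6 × 9.81 = 113.8 N down at 2.7 m → arm 2.7 m, τ = 113.8 × 2.7 = 307.3 N·m clockwise.
Net moment of the loads = 801.6 N·m clockwise.
The upward force F acts at the right end, arm 6.38 m, giving F × 6.38 counterclockwise.
Balancing moments: F × 6.38 = 801.6, giving F = 801.6 / 6.38 = 126 N.

F ≈ 126 N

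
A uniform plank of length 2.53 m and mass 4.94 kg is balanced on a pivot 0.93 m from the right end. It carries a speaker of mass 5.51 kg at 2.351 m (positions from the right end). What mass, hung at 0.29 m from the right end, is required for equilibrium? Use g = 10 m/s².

Choose the pivot (at 0.93 m from the right end) as the axis so the support reaction has zero arm there.
Beam weight: 4.94 × 10 = 49.4 N down at 1.265 m → arm 0.335 m, τ = 49.4 × 0.335 = 16.55 N·m counterclockwise.
Speaker: 5.51 × 10 = 55.1 N down at 2.351 m → arm 1.421 m, τ = 55.1 × 1.421 = 78.3 N·m counterclockwise.
Net moment of known loads = 94.85 N·m counterclockwise.
An unknown mass m at 0.29 m has arm 0.64 m; its moment is m·g·0.64 clockwise.
Balancing moments: m × 10 × 0.64 = 94.85, giving m = 94.85 / (10 × 0.64) = 14.8 kg.

m ≈ 14.8 kg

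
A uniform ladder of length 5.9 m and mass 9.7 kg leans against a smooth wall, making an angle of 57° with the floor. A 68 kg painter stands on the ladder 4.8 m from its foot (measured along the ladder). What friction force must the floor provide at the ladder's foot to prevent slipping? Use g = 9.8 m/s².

Taking torques about the foot of the ladder:
Ladder weight 9.7×9.8 = 95.06 N acts at 2.95 m along the ladder; its horizontal arm is 2.95·cos57° = 1.607 m → τ = 152.8 N·m clockwise.
Painter: 68×9.8 = 666.4 N at 4.8 m → arm 2.614 m → τ = 1742 N·m clockwise.
Wall normal N acts horizontally at the top; its moment arm is the height L sinθ = 5.9·sin57° = 4.948 m, counterclockwise.
Setting net torque to zero: N × 4.948 = 1895 → N = 383 N.
ΣFx = 0: friction at the foot balances the wall's push, so f = N_wall = 383 N.

f ≈ 383 N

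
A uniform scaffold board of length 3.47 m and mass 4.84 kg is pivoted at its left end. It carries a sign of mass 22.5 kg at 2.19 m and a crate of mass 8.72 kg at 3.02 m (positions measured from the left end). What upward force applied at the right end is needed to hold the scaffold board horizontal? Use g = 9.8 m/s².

F ≈ 237 N

Sum moments about the left end (the unknown pivot reaction has zero arm there).
Beam weight: 4.84 × 9.8 = 47.43 N down at 1.735 m → arm 1.735 m, τ = 47.43 × 1.735 = 82.29 N·m clockwise.
Sign: 22.5 × 9.8 = 220.5 N down at 2.19 m → arm 2.19 m, τ = 220.5 × 2.19 = 482.9 N·m clockwise.
Crate: 8.72 × 9.8 = 85.46 N down at 3.02 m → arm 3.02 m, τ = 85.46 × 3.02 = 258.1 N·m clockwise.
Net moment of the loads = 823.3 N·m clockwise.
The upward force F acts at the right end, arm 3.47 m, giving F × 3.47 counterclockwise.
Setting net torque to zero: F × 3.47 = 823.3 → F = 823.3 / 3.47 = 237 N.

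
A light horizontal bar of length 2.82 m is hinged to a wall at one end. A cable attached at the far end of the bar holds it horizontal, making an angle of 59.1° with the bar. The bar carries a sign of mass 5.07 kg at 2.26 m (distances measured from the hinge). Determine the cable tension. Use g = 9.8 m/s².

Taking torques about the hinge:
Sign: 5.07 × 9.8 = 49.69 N down at 2.26 m → arm 2.26 m, τ = 49.69 × 2.26 = 112.3 N·m clockwise.
Total clockwise load moment = 112.3 N·m.
The cable tension T acts at 2.82 m; only its component perpendicular to the bar, T sinθ, produces torque. sin 59.1° = 0.8581.
Setting net torque to zero: T × 2.82 × 0.8581 = 112.3 → T = 112.3 / 2.42 = 46.4 N.

T ≈ 46.4 N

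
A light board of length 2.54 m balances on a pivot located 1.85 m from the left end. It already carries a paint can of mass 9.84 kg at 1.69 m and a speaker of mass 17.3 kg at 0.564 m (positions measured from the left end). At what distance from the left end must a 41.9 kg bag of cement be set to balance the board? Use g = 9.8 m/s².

x ≈ 2.42 m from the left end

Taking torques about the pivot (at 1.85 m from the left end):
Paint can: 9.84 × 9.8 = 96.43 N down at 1.69 m → arm 0.16 m, τ = 96.43 × 0.16 = 15.43 N·m counterclockwise.
Speaker: 17.3 × 9.8 = 169.5 N down at 0.564 m → arm 1.286 m, τ = 169.5 × 1.286 = 218 N·m counterclockwise.
Net moment of existing loads = 233.4 N·m counterclockwise.
The bag of cement weighs 41.9 × 9.8 = 410.6 N and must supply an equal clockwise moment, so its lever arm about the pivot is 233.4 / 410.6 = 0.568 m.
That puts it at 1.85 + 0.568 = 2.42 m from the left end.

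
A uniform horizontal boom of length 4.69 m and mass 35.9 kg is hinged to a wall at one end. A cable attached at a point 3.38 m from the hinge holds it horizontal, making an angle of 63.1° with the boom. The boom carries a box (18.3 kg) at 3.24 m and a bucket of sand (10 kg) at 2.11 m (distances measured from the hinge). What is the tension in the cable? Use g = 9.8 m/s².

T ≈ 535 N

About the hinge:
Beam weight: 35.9 × 9.8 = 351.8 N down at 2.345 m → arm 2.345 m, τ = 351.8 × 2.345 = 825 N·m clockwise.
Box: 18.3 × 9.8 = 179.3 N down at 3.24 m → arm 3.24 m, τ = 179.3 × 3.24 = 580.9 N·m clockwise.
Bucket of sand: 10 × 9.8 = 98 N down at 2.11 m → arm 2.11 m, τ = 98 × 2.11 = 206.8 N·m clockwise.
Total clockwise load moment = 1613 N·m.
The cable tension T acts at 3.38 m; only its component perpendicular to the boom, T sinθ, produces torque. sin 63.1° = 0.8918.
Balancing moments: T × 3.38 × 0.8918 = 1613, giving T = 1613 / 3.014 = 535 N.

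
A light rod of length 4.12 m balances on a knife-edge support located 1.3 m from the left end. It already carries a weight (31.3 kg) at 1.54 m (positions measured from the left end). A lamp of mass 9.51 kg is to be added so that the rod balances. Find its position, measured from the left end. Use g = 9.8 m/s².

x ≈ 0.51 m from the left end

About the knife-edge support (at 1.3 m from the left end):
Weight: 31.3 × 9.8 = 306.7 N down at 1.54 m → arm 0.24 m, τ = 306.7 × 0.24 = 73.61 N·m clockwise.
Net moment of existing loads = 73.61 N·m clockwise.
The lamp weighs 9.51 × 9.8 = 93.2 N and must supply an equal counterclockwise moment, so its lever arm about the knife-edge support is 73.61 / 93.2 = 0.79 m.
That puts it at 1.3 − 0.79 = 0.51 m from the left end.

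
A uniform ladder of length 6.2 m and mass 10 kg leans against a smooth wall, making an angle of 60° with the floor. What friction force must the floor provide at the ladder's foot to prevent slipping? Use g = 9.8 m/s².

f ≈ 28.3 N

About the foot of the ladder:
Ladder weight 10×9.8 = 98 N acts at 3.1 m along the ladder; its horizontal arm is 3.1·cos60° = 1.55 m → τ = 151.9 N·m clockwise.
Wall normal N acts horizontally at the top; its moment arm is the height L sinθ = 6.2·sin60° = 5.369 m, counterclockwise.
Στ = 0 ⇒ N × 5.369 = 151.9 ⇒ N = 28.3 N.
ΣFx = 0: friction at the foot balances the wall's push, so f = N_wall = 28.3 N.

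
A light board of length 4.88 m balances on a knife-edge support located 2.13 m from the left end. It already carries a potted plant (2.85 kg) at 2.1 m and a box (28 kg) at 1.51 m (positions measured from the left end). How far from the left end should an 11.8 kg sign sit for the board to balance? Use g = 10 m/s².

Take moments about the knife-edge support (at 2.13 m from the left end).
Potted plant: 2.85 × 10 = 28.5 N down at 2.1 m → arm 0.03 m, τ = 28.5 × 0.03 = 0.855 N·m counterclockwise.
Box: 28 × 10 = 280 N down at 1.51 m → arm 0.62 m, τ = 280 × 0.62 = 173.6 N·m counterclockwise.
Net moment of existing loads = 174.5 N·m counterclockwise.
The sign weighs 11.8 × 10 = 118 N and must supply an equal clockwise moment, so its lever arm about the knife-edge support is 174.5 / 118 = 1.48 m.
That puts it at 2.13 + 1.48 = 3.61 m from the left end.

x ≈ 3.61 m from the left end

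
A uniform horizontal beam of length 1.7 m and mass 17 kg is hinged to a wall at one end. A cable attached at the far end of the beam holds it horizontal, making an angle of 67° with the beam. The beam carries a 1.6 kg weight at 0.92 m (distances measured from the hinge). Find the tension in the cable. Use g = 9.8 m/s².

T ≈ 99.7 N

About the hinge:
Beam weight: 17 × 9.8 = 166.6 N down at 0.85 m → arm 0.85 m, τ = 166.6 × 0.85 = 141.6 N·m clockwise.
Weight: 1.6 × 9.8 = 15.68 N down at 0.92 m → arm 0.92 m, τ = 15.68 × 0.92 = 14.43 N·m clockwise.
Total clockwise load moment = 156 N·m.
The cable tension T acts at 1.7 m; only its component perpendicular to the beam, T sinθ, produces torque. sin 67° = 0.9205.
Στ = 0 ⇒ T × 1.7 × 0.9205 = 156 ⇒ T = 156 / 1.565 = 99.7 N.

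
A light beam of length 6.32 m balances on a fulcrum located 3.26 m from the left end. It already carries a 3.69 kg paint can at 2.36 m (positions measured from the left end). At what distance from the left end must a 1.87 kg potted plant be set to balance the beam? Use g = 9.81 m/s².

x ≈ 5.04 m from the left end

Sum moments about the fulcrum (at 3.26 m from the left end) (the support reaction has zero arm there).
Paint can: 3.69 × 9.81 = 36.2 N down at 2.36 m → arm 0.9 m, τ = 36.2 × 0.9 = 32.58 N·m counterclockwise.
Net moment of existing loads = 32.58 N·m counterclockwise.
The potted plant weighs 1.87 × 9.81 = 18.34 N and must supply an equal clockwise moment, so its lever arm about the fulcrum is 32.58 / 18.34 = 1.78 m.
That puts it at 3.26 + 1.78 = 5.04 m from the left end.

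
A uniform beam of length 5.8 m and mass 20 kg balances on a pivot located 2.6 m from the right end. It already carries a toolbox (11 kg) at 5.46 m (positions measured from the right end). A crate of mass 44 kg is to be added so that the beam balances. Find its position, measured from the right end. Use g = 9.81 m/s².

Taking torques about the pivot (at 2.6 m from the right end):
Beam weight: 20 × 9.81 = 196.2 N down at 2.9 m → arm 0.3 m, τ = 196.2 × 0.3 = 58.86 N·m counterclockwise.
Toolbox: 11 × 9.81 = 107.9 N down at 5.46 m → arm 2.86 m, τ = 107.9 × 2.86 = 308.6 N·m counterclockwise.
Net moment of existing loads = 367.5 N·m counterclockwise.
The crate weighs 44 × 9.81 = 431.6 N and must supply an equal clockwise moment, so its lever arm about the pivot is 367.5 / 431.6 = 0.851 m.
That puts it at 2.6 − 0.851 = 1.75 m from the right end.

x ≈ 1.75 m from the right end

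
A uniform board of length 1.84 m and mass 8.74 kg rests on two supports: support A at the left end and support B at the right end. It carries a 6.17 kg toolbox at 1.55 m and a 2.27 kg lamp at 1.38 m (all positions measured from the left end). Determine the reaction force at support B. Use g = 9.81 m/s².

Take moments about support A.
Beam weight: 8.74 × 9.81 = 85.74 N down at 0.92 m → arm 0.92 m, τ = 85.74 × 0.92 = 78.88 N·m clockwise.
Toolbox: 6.17 × 9.81 = 60.53 N down at 1.55 m → arm 1.55 m, τ = 60.53 × 1.55 = 93.82 N·m clockwise.
Lamp: 2.27 × 9.81 = 22.27 N down at 1.38 m → arm 1.38 m, τ = 22.27 × 1.38 = 30.73 N·m clockwise.
Net load moment about support A = 203.4 N·m clockwise.
Reaction R at support B is upward at 1.84 m, arm 1.84 m → moment R × 1.84 counterclockwise.
Balancing moments: R × 1.84 = 203.4, giving R = 111 N.

R_B ≈ 111 N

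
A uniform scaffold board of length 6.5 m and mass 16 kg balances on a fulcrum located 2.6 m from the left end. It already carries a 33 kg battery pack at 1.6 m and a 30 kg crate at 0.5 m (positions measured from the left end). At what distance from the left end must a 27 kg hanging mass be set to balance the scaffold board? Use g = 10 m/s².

x ≈ 5.77 m from the left end

Sum moments about the fulcrum (at 2.6 m from the left end) (the support reaction has zero arm there).
Beam weight: 16 × 10 = 160 N down at 3.25 m → arm 0.65 m, τ = 160 × 0.65 = 104 N·m clockwise.
Battery pack: 33 × 10 = 330 N down at 1.6 m → arm 1 m, τ = 330 × 1 = 330 N·m counterclockwise.
Crate: 30 × 10 = 300 N down at 0.5 m → arm 2.1 m, τ = 300 × 2.1 = 630 N·m counterclockwise.
Net moment of existing loads = 856 N·m counterclockwise.
The hanging mass weighs 27 × 10 = 270 N and must supply an equal clockwise moment, so its lever arm about the fulcrum is 856 / 270 = 3.17 m.
That puts it at 2.6 + 3.17 = 5.77 m from the left end.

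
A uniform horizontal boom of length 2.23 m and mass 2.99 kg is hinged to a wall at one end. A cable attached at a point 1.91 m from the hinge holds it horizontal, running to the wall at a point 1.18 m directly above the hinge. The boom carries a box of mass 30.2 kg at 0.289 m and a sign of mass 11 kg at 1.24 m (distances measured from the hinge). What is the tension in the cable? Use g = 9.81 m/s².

T ≈ 251 N

Choose the hinge as the axis so the unknown hinge reaction has zero arm there.
Beam weight: 2.99 × 9.81 = 29.33 N down at 1.115 m → arm 1.115 m, τ = 29.33 × 1.115 = 32.7 N·m clockwise.
Box: 30.2 × 9.81 = 296.3 N down at 0.289 m → arm 0.289 m, τ = 296.3 × 0.289 = 85.63 N·m clockwise.
Sign: 11 × 9.81 = 107.9 N down at 1.24 m → arm 1.24 m, τ = 107.9 × 1.24 = 133.8 N·m clockwise.
Total clockwise load moment = 252.1 N·m.
The cable tension T acts at 1.91 m; only its component perpendicular to the boom, T sinθ, produces torque. sinθ = h/√(h²+d²) = 1.18/√(1.18²+1.91²) = 0.5256.
Balancing moments: T × 1.91 × 0.5256 = 252.1, giving T = 252.1 / 1.004 = 251 N.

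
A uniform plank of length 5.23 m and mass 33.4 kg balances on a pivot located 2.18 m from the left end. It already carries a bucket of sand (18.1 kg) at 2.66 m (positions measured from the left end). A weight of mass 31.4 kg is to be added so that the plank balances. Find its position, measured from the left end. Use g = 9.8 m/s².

x ≈ 1.44 m from the left end

Taking torques about the pivot (at 2.18 m from the left end):
Beam weight: 33.4 × 9.8 = 327.3 N down at 2.615 m → arm 0.435 m, τ = 327.3 × 0.435 = 142.4 N·m clockwise.
Bucket of sand: 18.1 × 9.8 = 177.4 N down at 2.66 m → arm 0.48 m, τ = 177.4 × 0.48 = 85.15 N·m clockwise.
Net moment of existing loads = 227.6 N·m clockwise.
The weight weighs 31.4 × 9.8 = 307.7 N and must supply an equal counterclockwise moment, so its lever arm about the pivot is 227.6 / 307.7 = 0.74 m.
That puts it at 2.18 − 0.74 = 1.44 m from the left end.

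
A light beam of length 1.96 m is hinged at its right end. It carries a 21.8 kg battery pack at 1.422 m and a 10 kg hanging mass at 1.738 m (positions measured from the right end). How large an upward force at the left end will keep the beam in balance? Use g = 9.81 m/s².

F ≈ 242 N

Taking torques about the right end:
Battery pack: 21.8 × 9.81 = 213.9 N down at 1.422 m → arm 1.422 m, τ = 213.9 × 1.422 = 304.2 N·m counterclockwise.
Hanging mass: 10 × 9.81 = 98.1 N down at 1.738 m → arm 1.738 m, τ = 98.1 × 1.738 = 170.5 N·m counterclockwise.
Net moment of the loads = 474.7 N·m counterclockwise.
The upward force F acts at the left end, arm 1.96 m, giving F × 1.96 clockwise.
For rotational equilibrium, F × 1.96 = 474.7, so F = 474.7 / 1.96 = 242 N.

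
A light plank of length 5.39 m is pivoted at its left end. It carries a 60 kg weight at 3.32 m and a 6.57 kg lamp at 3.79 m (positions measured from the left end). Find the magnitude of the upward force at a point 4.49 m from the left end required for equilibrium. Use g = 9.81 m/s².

Choose the left end as the axis so the unknown pivot reaction has zero arm there.
Weight: 60 × 9.81 = 588.6 N down at 3.32 m → arm 3.32 m, τ = 588.6 × 3.32 = 1954 N·m clockwise.
Lamp: 6.57 × 9.81 = 64.45 N down at 3.79 m → arm 3.79 m, τ = 64.45 × 3.79 = 244.3 N·m clockwise.
Net moment of the loads = 2198 N·m clockwise.
The upward force F acts at a point 4.49 m from the left end, arm 4.49 m, giving F × 4.49 counterclockwise.
For rotational equilibrium, F × 4.49 = 2198, so F = 2198 / 4.49 = 490 N.

F ≈ 490 N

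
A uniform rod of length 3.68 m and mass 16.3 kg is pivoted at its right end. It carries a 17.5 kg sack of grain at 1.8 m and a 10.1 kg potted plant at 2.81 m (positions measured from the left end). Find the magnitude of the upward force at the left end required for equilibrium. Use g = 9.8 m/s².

Sum moments about the right end (the unknown pivot reaction has zero arm there).
Beam weight: 16.3 × 9.8 = 159.7 N down at 1.84 m → arm 1.84 m, τ = 159.7 × 1.84 = 293.8 N·m counterclockwise.
Sack of grain: 17.5 × 9.8 = 171.5 N down at 1.8 m → arm 1.88 m, τ = 171.5 × 1.88 = 322.4 N·m counterclockwise.
Potted plant: 10.1 × 9.8 = 98.98 N down at 2.81 m → arm 0.87 m, τ = 98.98 × 0.87 = 86.11 N·m counterclockwise.
Net moment of the loads = 702.3 N·m counterclockwise.
The upward force F acts at the left end, arm 3.68 m, giving F × 3.68 clockwise.
Στ = 0 ⇒ F × 3.68 = 702.3 ⇒ F = 702.3 / 3.68 = 191 N.

F ≈ 191 N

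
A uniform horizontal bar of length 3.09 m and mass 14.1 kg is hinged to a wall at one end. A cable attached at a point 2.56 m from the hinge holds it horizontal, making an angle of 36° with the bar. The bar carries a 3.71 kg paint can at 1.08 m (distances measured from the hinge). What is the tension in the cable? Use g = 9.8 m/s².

T ≈ 168 N

Taking torques about the hinge:
Beam weight: 14.1 × 9.8 = 138.2 N down at 1.545 m → arm 1.545 m, τ = 138.2 × 1.545 = 213.5 N·m clockwise.
Paint can: 3.71 × 9.8 = 36.36 N down at 1.08 m → arm 1.08 m, τ = 36.36 × 1.08 = 39.27 N·m clockwise.
Total clockwise load moment = 252.8 N·m.
The cable tension T acts at 2.56 m; only its component perpendicular to the bar, T sinθ, produces torque. sin 36° = 0.5878.
Balancing moments: T × 2.56 × 0.5878 = 252.8, giving T = 252.8 / 1.505 = 168 N.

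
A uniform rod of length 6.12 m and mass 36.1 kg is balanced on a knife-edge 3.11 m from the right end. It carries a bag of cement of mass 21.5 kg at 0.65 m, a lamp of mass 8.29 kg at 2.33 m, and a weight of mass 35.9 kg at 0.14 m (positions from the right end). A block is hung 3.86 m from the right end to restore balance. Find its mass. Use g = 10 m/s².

Take moments about the knife-edge (at 3.11 m from the right end).
Beam weight: 36.1 × 10 = 361 N down at 3.06 m → arm 0.05 m, τ = 361 × 0.05 = 18.05 N·m clockwise.
Bag of cement: 21.5 × 10 = 215 N down at 0.65 m → arm 2.46 m, τ = 215 × 2.46 = 528.9 N·m clockwise.
Lamp: 8.29 × 10 = 82.9 N down at 2.33 m → arm 0.78 m, τ = 82.9 × 0.78 = 64.66 N·m clockwise.
Weight: 35.9 × 10 = 359 N down at 0.14 m → arm 2.97 m, τ = 359 × 2.97 = 1066 N·m clockwise.
Net moment of known loads = 1678 N·m clockwise.
An unknown mass m at 3.86 m has arm 0.75 m; its moment is m·g·0.75 counterclockwise.
Balancing moments: m × 10 × 0.75 = 1678, giving m = 1678 / (10 × 0.75) = 224 kg.

m ≈ 224 kg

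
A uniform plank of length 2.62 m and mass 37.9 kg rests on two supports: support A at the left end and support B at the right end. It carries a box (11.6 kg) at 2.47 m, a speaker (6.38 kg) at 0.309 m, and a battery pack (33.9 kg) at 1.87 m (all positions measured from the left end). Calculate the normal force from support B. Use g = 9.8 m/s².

Sum moments about support A (its reaction then has zero moment arm).
Beam weight: 37.9 × 9.8 = 371.4 N down at 1.31 m → arm 1.31 m, τ = 371.4 × 1.31 = 486.5 N·m clockwise.
Box: 11.6 × 9.8 = 113.7 N down at 2.47 m → arm 2.47 m, τ = 113.7 × 2.47 = 280.8 N·m clockwise.
Speaker: 6.38 × 9.8 = 62.52 N down at 0.309 m → arm 0.309 m, τ = 62.52 × 0.309 = 19.32 N·m clockwise.
Battery pack: 33.9 × 9.8 = 332.2 N down at 1.87 m → arm 1.87 m, τ = 332.2 × 1.87 = 621.2 N·m clockwise.
Net load moment about support A = 1408 N·m clockwise.
Reaction R at support B is upward at 2.62 m, arm 2.62 m → moment R × 2.62 counterclockwise.
Στ = 0 ⇒ R × 2.62 = 1408 ⇒ R = 537 N.

R_B ≈ 537 N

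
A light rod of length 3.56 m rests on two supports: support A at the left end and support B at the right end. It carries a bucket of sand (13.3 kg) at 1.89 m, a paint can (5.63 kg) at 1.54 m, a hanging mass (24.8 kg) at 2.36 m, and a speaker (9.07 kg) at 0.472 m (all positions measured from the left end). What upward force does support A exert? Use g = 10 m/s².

About support B:
Bucket of sand: 13.3 × 10 = 133 N down at 1.89 m → arm 1.67 m, τ = 133 × 1.67 = 222.1 N·m counterclockwise.
Paint can: 5.63 × 10 = 56.3 N down at 1.54 m → arm 2.02 m, τ = 56.3 × 2.02 = 113.7 N·m counterclockwise.
Hanging mass: 24.8 × 10 = 248 N down at 2.36 m → arm 1.2 m, τ = 248 × 1.2 = 297.6 N·m counterclockwise.
Speaker: 9.07 × 10 = 90.7 N down at 0.472 m → arm 3.088 m, τ = 90.7 × 3.088 = 280.1 N·m counterclockwise.
Net load moment about support B = 913.5 N·m counterclockwise.
Reaction R at support A is upward at 0 m, arm 3.56 m → moment R × 3.56 clockwise.
Setting net torque to zero: R × 3.56 = 913.5 → R = 257 N.

R_A ≈ 257 N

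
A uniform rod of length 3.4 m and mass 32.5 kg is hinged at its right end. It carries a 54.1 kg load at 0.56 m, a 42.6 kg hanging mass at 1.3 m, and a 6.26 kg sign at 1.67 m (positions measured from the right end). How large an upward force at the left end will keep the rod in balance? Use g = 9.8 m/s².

Taking torques about the right end:
Beam weight: 32.5 × 9.8 = 318.5 N down at 1.7 m → arm 1.7 m, τ = 318.5 × 1.7 = 541.4 N·m counterclockwise.
Load: 54.1 × 9.8 = 530.2 N down at 0.56 m → arm 0.56 m, τ = 530.2 × 0.56 = 296.9 N·m counterclockwise.
Hanging mass: 42.6 × 9.8 = 417.5 N down at 1.3 m → arm 1.3 m, τ = 417.5 × 1.3 = 542.8 N·m counterclockwise.
Sign: 6.26 × 9.8 = 61.35 N down at 1.67 m → arm 1.67 m, τ = 61.35 × 1.67 = 102.5 N·m counterclockwise.
Net moment of the loads = 1484 N·m counterclockwise.
The upward force F acts at the left end, arm 3.4 m, giving F × 3.4 clockwise.
Setting net torque to zero: F × 3.4 = 1484 → F = 1484 / 3.4 = 436 N.

F ≈ 436 N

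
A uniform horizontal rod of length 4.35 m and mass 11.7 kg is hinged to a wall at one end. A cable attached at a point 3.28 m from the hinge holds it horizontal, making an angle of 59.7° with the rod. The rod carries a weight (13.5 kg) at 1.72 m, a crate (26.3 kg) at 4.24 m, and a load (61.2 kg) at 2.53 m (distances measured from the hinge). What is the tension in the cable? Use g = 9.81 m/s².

T ≈ 1090 N

About the hinge:
Beam weight: 11.7 × 9.81 = 114.8 N down at 2.175 m → arm 2.175 m, τ = 114.8 × 2.175 = 249.7 N·m clockwise.
Weight: 13.5 × 9.81 = 132.4 N down at 1.72 m → arm 1.72 m, τ = 132.4 × 1.72 = 227.7 N·m clockwise.
Crate: 26.3 × 9.81 = 258 N down at 4.24 m → arm 4.24 m, τ = 258 × 4.24 = 1094 N·m clockwise.
Load: 61.2 × 9.81 = 600.4 N down at 2.53 m → arm 2.53 m, τ = 600.4 × 2.53 = 1519 N·m clockwise.
Total clockwise load moment = 3090 N·m.
The cable tension T acts at 3.28 m; only its component perpendicular to the rod, T sinθ, produces torque. sin 59.7° = 0.8634.
Balancing moments: T × 3.28 × 0.8634 = 3090, giving T = 3090 / 2.832 = 1090 N.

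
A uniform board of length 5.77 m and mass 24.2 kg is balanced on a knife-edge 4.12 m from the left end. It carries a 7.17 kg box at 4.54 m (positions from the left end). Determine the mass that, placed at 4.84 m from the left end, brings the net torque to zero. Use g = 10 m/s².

Sum moments about the knife-edge (at 4.12 m from the left end) (the support reaction has zero arm there).
Beam weight: 24.2 × 10 = 242 N down at 2.885 m → arm 1.235 m, τ = 242 × 1.235 = 298.9 N·m counterclockwise.
Box: 7.17 × 10 = 71.7 N down at 4.54 m → arm 0.42 m, τ = 71.7 × 0.42 = 30.11 N·m clockwise.
Net moment of known loads = 268.8 N·m counterclockwise.
An unknown mass m at 4.84 m has arm 0.72 m; its moment is m·g·0.72 clockwise.
Balancing moments: m × 10 × 0.72 = 268.8, giving m = 268.8 / (10 × 0.72) = 37.3 kg.

m ≈ 37.3 kg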